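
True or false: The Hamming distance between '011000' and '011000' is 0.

Differing positions: none. Hamming distance = 0, so the claim is true.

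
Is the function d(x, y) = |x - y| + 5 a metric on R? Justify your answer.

No. d fails identity of indiscernibles (specifically d(x,x) = 0): d(8, 8) = |8 - 8| + 5 = 0 + 5 = 5 ≠ 0.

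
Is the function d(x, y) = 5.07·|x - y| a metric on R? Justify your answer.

Yes. Since |x - y| is a metric on R and 5.07 > 0, the positive scalar multiple 5.07·|x - y| is also a metric: scaling by a positive constant preserves non-negativity, identity (d=0 ⟺ |x-y|=0 ⟺ x=y), symmetry, and the triangle inequality.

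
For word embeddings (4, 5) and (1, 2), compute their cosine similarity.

With u = (4, 5), v = (1, 2):
u·v = 4·1 + 5·2 = 4 + 10 = 14.
|u| = √(4² + 5²) = √41, |v| = √(1² + 2²) = √5, so |u||v| = √(41·5) = √205.
cos θ = (u·v)/(|u||v|) = 14/√205 ≈ 0.9778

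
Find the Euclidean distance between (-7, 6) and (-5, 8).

√(Σ(x_i - y_i)²) = √((-7 - (-5))² + (6 - 8)²)
= √((-2)² + (-2)²) = √(4 + 4) = √8 ≈ 2.8284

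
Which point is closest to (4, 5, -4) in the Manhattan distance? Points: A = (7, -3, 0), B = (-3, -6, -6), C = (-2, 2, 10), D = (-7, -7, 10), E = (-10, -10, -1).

Distances: d(A) = 15, d(B) = 20, d(C) = 23, d(D) = 37, d(E) = 32. Nearest: A = (7, -3, 0) with distance 15.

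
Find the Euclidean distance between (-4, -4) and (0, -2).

√(Σ(x_i - y_i)²) = √((-4 - 0)² + (-4 - (-2))²)
= √((-4)² + (-2)²) = √(16 + 4) = √20 ≈ 4.4721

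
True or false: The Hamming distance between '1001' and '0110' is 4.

Differing positions: 1, 2, 3, 4. Hamming distance = 4, so the claim is true.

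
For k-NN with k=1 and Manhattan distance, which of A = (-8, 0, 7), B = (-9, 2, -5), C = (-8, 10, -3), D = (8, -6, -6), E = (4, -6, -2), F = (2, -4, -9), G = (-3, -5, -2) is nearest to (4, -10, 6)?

Distances: d(A) = 23, d(B) = 36, d(C) = 41, d(D) = 20, d(E) = 12, d(F) = 23, d(G) = 20. Nearest: E = (4, -6, -2) with distance 12.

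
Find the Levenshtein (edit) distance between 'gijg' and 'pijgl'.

Let D[i][j] be the edit distance between the first i characters of 'gijg' and the first j characters of 'pijgl', with D[i][0] = i, D[0][j] = j, and D[i][j] = D[i-1][j-1] if the characters match, else 1 + min(D[i-1][j], D[i][j-1], D[i-1][j-1]). Filling the table (rows: prefixes of 'gijg', columns: prefixes of 'pijgl'):
     ε  p  i  j  g  l
  ε  0  1  2  3  4  5
  g  1  1  2  3  3  4
  i  2  2  1  2  3  4
  j  3  3  2  1  2  3
  g  4  4  3  2  1  2
The bottom-right entry gives D[4][5] = 2, so no sequence of fewer than 2 edits works. Backtracking through the table gives one optimal edit sequence (2 edits):
  gijg → pijg (sub g→p @1)
  pijg → pijgl (ins l @5)
Edit distance = 2.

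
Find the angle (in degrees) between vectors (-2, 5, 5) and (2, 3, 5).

With u = (-2, 5, 5), v = (2, 3, 5):
u·v = (-2)·2 + 5·3 + 5·5 = (-4) + 15 + 25 = 36.
|u| = √((-2)² + 5² + 5²) = √54, |v| = √(2² + 3² + 5²) = √38, so |u||v| = √(54·38) = √2052.
cos θ = (u·v)/(|u||v|) = 36/√2052 ≈ 0.794719
θ = arccos(0.794719) ≈ 37.37°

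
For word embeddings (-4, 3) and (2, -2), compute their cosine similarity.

With u = (-4, 3), v = (2, -2):
u·v = (-4)·2 + 3·(-2) = (-8) + (-6) = -14.
|u| = √((-4)² + 3²) = √25, |v| = √(2² + (-2)²) = √8, so |u||v| = √(25·8) = √200.
cos θ = (u·v)/(|u||v|) = -14/√200 ≈ -0.9899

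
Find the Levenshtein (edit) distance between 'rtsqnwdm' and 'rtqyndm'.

Let D[i][j] be the edit distance between the first i characters of 'rtsqnwdm' and the first j characters of 'rtqyndm', with D[i][0] = i, D[0][j] = j, and D[i][j] = D[i-1][j-1] if the characters match, else 1 + min(D[i-1][j], D[i][j-1], D[i-1][j-1]). Filling the table (rows: prefixes of 'rtsqnwdm', columns: prefixes of 'rtqyndm'):
     ε  r  t  q  y  n  d  m
  ε  0  1  2  3  4  5  6  7
  r  1  0  1  2  3  4  5  6
  t  2  1  0  1  2  3  4  5
  s  3  2  1  1  2  3  4  5
  q  4  3  2  1  2  3  4  5
  n  5  4  3  2  2  2  3  4
  w  6  5  4  3  3  3  3  4
  d  7  6  5  4  4  4  3  4
  m  8  7  6  5  5  5  4  3
The bottom-right entry gives D[8][7] = 3, so no sequence of fewer than 3 edits works. Backtracking through the table gives one optimal edit sequence (3 edits):
  rtsqnwdm → rtqnwdm (del s @3)
  rtqnwdm → rtqywdm (sub n→y @4)
  rtqywdm → rtqyndm (sub w→n @5)
Edit distance = 3.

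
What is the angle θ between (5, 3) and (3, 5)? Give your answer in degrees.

With u = (5, 3), v = (3, 5):
u·v = 5·3 + 3·5 = 15 + 15 = 30.
|u| = √(5² + 3²) = √34, |v| = √(3² + 5²) = √34, so |u||v| = √(34·34) = √1156 = 34.
cos θ = (u·v)/(|u||v|) = 30/34 ≈ 0.882353
θ = arccos(0.882353) ≈ 28.07°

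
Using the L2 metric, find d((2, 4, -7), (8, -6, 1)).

√(Σ(x_i - y_i)²) = √((2 - 8)² + (4 - (-6))² + (-7 - 1)²)
= √((-6)² + 10² + (-8)²) = √(36 + 100 + 64) = √200 ≈ 14.1421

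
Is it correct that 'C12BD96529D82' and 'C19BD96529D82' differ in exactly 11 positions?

Differing positions: 3. Hamming distance = 1, so the claim that d_H = 11 is false.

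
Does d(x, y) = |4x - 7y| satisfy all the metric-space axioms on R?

No. d fails symmetry: d(9, 4) = |4·9 - 7·4| = |8| = 8, but d(4, 9) = |4·4 - 7·9| = |-47| = 47. Since 8 ≠ 47, d(x,y) ≠ d(y,x) in general.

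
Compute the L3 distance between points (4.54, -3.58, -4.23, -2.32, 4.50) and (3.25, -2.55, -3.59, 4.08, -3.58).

(Σ|x_i - y_i|^3)^(1/3) = (|4.54 - 3.25|^3 + |-3.58 - (-2.55)|^3 + |-4.23 - (-3.59)|^3 + |-2.32 - 4.08|^3 + |4.5 - (-3.58)|^3)^(1/3)
= (1.29^3 + 1.03^3 + 0.64^3 + 6.4^3 + 8.08^3)^(1/3) ≈ (2.1467 + 1.0927 + 0.2621 + 262.144 + 527.5141)^(1/3) = (793.1596)^(1/3) ≈ 9.2566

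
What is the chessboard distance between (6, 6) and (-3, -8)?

max(|x_i - y_i|) = max(|6 - (-3)|, |6 - (-8)|) = max(9, 14) = 14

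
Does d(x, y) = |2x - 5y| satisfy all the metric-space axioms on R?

No. d fails symmetry: d(9, 4) = |2·9 - 5·4| = |-2| = 2, but d(4, 9) = |2·4 - 5·9| = |-37| = 37. Since 2 ≠ 37, d(x,y) ≠ d(y,x) in general.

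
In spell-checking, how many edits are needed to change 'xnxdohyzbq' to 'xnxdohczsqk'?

Let D[i][j] be the edit distance between the first i characters of 'xnxdohyzbq' and the first j characters of 'xnxdohczsqk', with D[i][0] = i, D[0][j] = j, and D[i][j] = D[i-1][j-1] if the characters match, else 1 + min(D[i-1][j], D[i][j-1], D[i-1][j-1]). Filling the table (rows: prefixes of 'xnxdohyzbq', columns: prefixes of 'xnxdohczsqk'):
     ε  x  n  x  d  o  h  c  z  s  q  k
  ε  0  1  2  3  4  5  6  7  8  9 10 11
  x  1  0  1  2  3  4  5  6  7  8  9 10
  n  2  1  0  1  2  3  4  5  6  7  8  9
  x  3  2  1  0  1  2  3  4  5  6  7  8
  d  4  3  2  1  0  1  2  3  4  5  6  7
  o  5  4  3  2  1  0  1  2  3  4  5  6
  h  6  5  4  3  2  1  0  1  2  3  4  5
  y  7  6  5  4  3  2  1  1  2  3  4  5
  z  8  7  6  5  4  3  2  2  1  2  3  4
  b  9  8  7  6  5  4  3  3  2  2  3  4
  q 10  9  8  7  6  5  4  4  3  3  2  3
The bottom-right entry gives D[10][11] = 3, so no sequence of fewer than 3 edits works. Backtracking through the table gives one optimal edit sequence (3 edits):
  xnxdohyzbq → xnxdohczbq (sub y→c @7)
  xnxdohczbq → xnxdohczsq (sub b→s @9)
  xnxdohczsq → xnxdohczsqk (ins k @11)
Edit distance = 3.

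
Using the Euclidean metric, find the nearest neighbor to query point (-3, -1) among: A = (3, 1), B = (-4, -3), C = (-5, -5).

Distances: d(A) ≈ 6.3246, d(B) ≈ 2.2361, d(C) ≈ 4.4721. Nearest: B = (-4, -3) with distance 2.2361.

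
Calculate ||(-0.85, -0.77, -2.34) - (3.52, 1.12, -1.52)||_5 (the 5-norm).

(Σ|x_i - y_i|^5)^(1/5) = (|-0.85 - 3.52|^5 + |-0.77 - 1.12|^5 + |-2.34 - (-1.52)|^5)^(1/5)
= (4.37^5 + 1.89^5 + 0.82^5)^(1/5) ≈ (1593.7022 + 24.1162 + 0.3707)^(1/5) = (1618.1891)^(1/5) ≈ 4.3833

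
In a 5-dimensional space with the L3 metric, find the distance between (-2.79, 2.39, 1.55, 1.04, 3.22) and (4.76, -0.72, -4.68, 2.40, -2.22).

(Σ|x_i - y_i|^3)^(1/3) = (|-2.79 - 4.76|^3 + |2.39 - (-0.72)|^3 + |1.55 - (-4.68)|^3 + |1.04 - 2.4|^3 + |3.22 - (-2.22)|^3)^(1/3)
= (7.55^3 + 3.11^3 + 6.23^3 + 1.36^3 + 5.44^3)^(1/3) ≈ (430.3689 + 30.0802 + 241.8044 + 2.5155 + 160.9892)^(1/3) = (865.7582)^(1/3) ≈ 9.5309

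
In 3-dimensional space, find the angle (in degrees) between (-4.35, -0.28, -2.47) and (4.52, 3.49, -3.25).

With u = (-4.35, -0.28, -2.47), v = (4.52, 3.49, -3.25):
u·v = (-4.35)·4.52 + (-0.28)·3.49 + (-2.47)·(-3.25) = (-19.662) + (-0.9772) + 8.0275 = -12.6117.
|u| = √((-4.35)² + (-0.28)² + (-2.47)²) = √(18.9225 + 0.0784 + 6.1009) = √25.1018, |v| = √(4.52² + 3.49² + (-3.25)²) = √(20.4304 + 12.1801 + 10.5625) = √43.173.
cos θ = (u·v)/(|u||v|) = -12.6117/(√25.1018·√43.173) ≈ -0.383103
θ = arccos(-0.383103) ≈ 112.53°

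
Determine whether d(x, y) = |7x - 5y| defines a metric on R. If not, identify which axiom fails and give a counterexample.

No. d fails symmetry: d(7, 8) = |7·7 - 5·8| = |9| = 9, but d(8, 7) = |7·8 - 5·7| = |21| = 21. Since 9 ≠ 21, d(x,y) ≠ d(y,x) in general.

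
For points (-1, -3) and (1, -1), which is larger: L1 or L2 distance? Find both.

L1 = |-1 - 1| + |-3 - (-1)| = 2 + 2 = 4
L2 = √(2² + 2²) = √8 ≈ 2.8284
L1 ≥ L2 always (equality iff movement is along one axis); L1 > L2 here.
Ratio L1/L2 = 4/√8 ≈ 1.4142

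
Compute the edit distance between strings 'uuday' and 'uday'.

Let D[i][j] be the edit distance between the first i characters of 'uuday' and the first j characters of 'uday', with D[i][0] = i, D[0][j] = j, and D[i][j] = D[i-1][j-1] if the characters match, else 1 + min(D[i-1][j], D[i][j-1], D[i-1][j-1]). Filling the table (rows: prefixes of 'uuday', columns: prefixes of 'uday'):
     ε  u  d  a  y
  ε  0  1  2  3  4
  u  1  0  1  2  3
  u  2  1  1  2  3
  d  3  2  1  2  3
  a  4  3  2  1  2
  y  5  4  3  2  1
The bottom-right entry gives D[5][4] = 1, so no sequence of fewer than 1 edit works. Backtracking through the table gives one optimal edit sequence (1 edit):
  uuday → uday (del u @1)
Edit distance = 1.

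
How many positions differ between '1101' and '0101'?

Differing positions: 1. Hamming distance = 1.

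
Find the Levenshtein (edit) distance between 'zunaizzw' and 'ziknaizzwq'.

Let D[i][j] be the edit distance between the first i characters of 'zunaizzw' and the first j characters of 'ziknaizzwq', with D[i][0] = i, D[0][j] = j, and D[i][j] = D[i-1][j-1] if the characters match, else 1 + min(D[i-1][j], D[i][j-1], D[i-1][j-1]). Filling the table (rows: prefixes of 'zunaizzw', columns: prefixes of 'ziknaizzwq'):
     ε  z  i  k  n  a  i  z  z  w  q
  ε  0  1  2  3  4  5  6  7  8  9 10
  z  1  0  1  2  3  4  5  6  7  8  9
  u  2  1  1  2  3  4  5  6  7  8  9
  n  3  2  2  2  2  3  4  5  6  7  8
  a  4  3  3  3  3  2  3  4  5  6  7
  i  5  4  3  4  4  3  2  3  4  5  6
  z  6  5  4  4  5  4  3  2  3  4  5
  z  7  6  5  5  5  5  4  3  2  3  4
  w  8  7  6  6  6  6  5  4  3  2  3
The bottom-right entry gives D[8][10] = 3, so no sequence of fewer than 3 edits works. Backtracking through the table gives one optimal edit sequence (3 edits):
  zunaizzw → ziunaizzw (ins i @2)
  ziunaizzw → ziknaizzw (sub u→k @3)
  ziknaizzw → ziknaizzwq (ins q @10)
Edit distance = 3.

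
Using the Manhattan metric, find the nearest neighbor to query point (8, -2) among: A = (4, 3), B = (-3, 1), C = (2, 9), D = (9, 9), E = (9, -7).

Distances: d(A) = 9, d(B) = 14, d(C) = 17, d(D) = 12, d(E) = 6. Nearest: E = (9, -7) with distance 6.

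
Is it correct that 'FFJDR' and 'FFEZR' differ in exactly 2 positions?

Differing positions: 3, 4. Hamming distance = 2, so the claim is true.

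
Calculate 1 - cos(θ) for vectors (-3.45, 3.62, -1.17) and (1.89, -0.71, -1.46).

With u = (-3.45, 3.62, -1.17), v = (1.89, -0.71, -1.46):
u·v = (-3.45)·1.89 + 3.62·(-0.71) + (-1.17)·(-1.46) = (-6.5205) + (-2.5702) + 1.7082 = -7.3825.
|u| = √((-3.45)² + 3.62² + (-1.17)²) = √(11.9025 + 13.1044 + 1.3689) = √26.3758, |v| = √(1.89² + (-0.71)² + (-1.46)²) = √(3.5721 + 0.5041 + 2.1316) = √6.2078.
cos θ = (u·v)/(|u||v|) = -7.3825/(√26.3758·√6.2078) ≈ -0.5769
Cosine distance = 1 - cos θ ≈ 1 - (-0.5769) = 1.5769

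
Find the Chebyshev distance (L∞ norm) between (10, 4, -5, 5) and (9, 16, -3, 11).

max(|x_i - y_i|) = max(|10 - 9|, |4 - 16|, |-5 - (-3)|, |5 - 11|) = max(1, 12, 2, 6) = 12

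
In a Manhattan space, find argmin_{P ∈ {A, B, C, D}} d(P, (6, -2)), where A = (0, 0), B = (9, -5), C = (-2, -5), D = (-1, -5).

Distances: d(A) = 8, d(B) = 6, d(C) = 11, d(D) = 10. Nearest: B = (9, -5) with distance 6.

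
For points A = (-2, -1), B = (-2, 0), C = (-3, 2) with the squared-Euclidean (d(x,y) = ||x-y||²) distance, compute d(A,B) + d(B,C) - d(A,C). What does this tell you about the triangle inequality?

d(A,B) = 0² + 1² = 1, d(B,C) = 1² + 2² = 5, d(A,C) = 1² + 3² = 10.
d(A,B) + d(B,C) - d(A,C) = 1 + 5 - 10 = 6 - 10 = -4. This is < 0, so the triangle inequality FAILS for these points (squared-Euclidean is not a metric).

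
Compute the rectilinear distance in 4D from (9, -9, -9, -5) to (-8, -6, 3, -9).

Σ|x_i - y_i| = |9 - (-8)| + |-9 - (-6)| + |-9 - 3| + |-5 - (-9)| = 17 + 3 + 12 + 4 = 36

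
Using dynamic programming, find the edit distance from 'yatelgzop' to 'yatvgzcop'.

Let D[i][j] be the edit distance between the first i characters of 'yatelgzop' and the first j characters of 'yatvgzcop', with D[i][0] = i, D[0][j] = j, and D[i][j] = D[i-1][j-1] if the characters match, else 1 + min(D[i-1][j], D[i][j-1], D[i-1][j-1]). Filling the table (rows: prefixes of 'yatelgzop', columns: prefixes of 'yatvgzcop'):
     ε  y  a  t  v  g  z  c  o  p
  ε  0  1  2  3  4  5  6  7  8  9
  y  1  0  1  2  3  4  5  6  7  8
  a  2  1  0  1  2  3  4  5  6  7
  t  3  2  1  0  1  2  3  4  5  6
  e  4  3  2  1  1  2  3  4  5  6
  l  5  4  3  2  2  2  3  4  5  6
  g  6  5  4  3  3  2  3  4  5  6
  z  7  6  5  4  4  3  2  3  4  5
  o  8  7  6  5  5  4  3  3  3  4
  p  9  8  7  6  6  5  4  4  4  3
The bottom-right entry gives D[9][9] = 3, so no sequence of fewer than 3 edits works. Backtracking through the table gives one optimal edit sequence (3 edits):
  yatelgzop → yatlgzop (del e @4)
  yatlgzop → yatvgzop (sub l→v @4)
  yatvgzop → yatvgzcop (ins c @7)
Edit distance = 3.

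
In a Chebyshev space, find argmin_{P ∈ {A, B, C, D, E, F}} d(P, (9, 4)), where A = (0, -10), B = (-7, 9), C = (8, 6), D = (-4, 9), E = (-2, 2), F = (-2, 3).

Distances: d(A) = 14, d(B) = 16, d(C) = 2, d(D) = 13, d(E) = 11, d(F) = 11. Nearest: C = (8, 6) with distance 2.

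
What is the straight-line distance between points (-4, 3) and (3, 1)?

√(Σ(x_i - y_i)²) = √((-4 - 3)² + (3 - 1)²)
= √((-7)² + 2²) = √(49 + 4) = √53 ≈ 7.2801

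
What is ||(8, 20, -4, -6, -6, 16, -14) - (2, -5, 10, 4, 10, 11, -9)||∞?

max(|x_i - y_i|) = max(|8 - 2|, |20 - (-5)|, |-4 - 10|, |-6 - 4|, |-6 - 10|, |16 - 11|, |-14 - (-9)|) = max(6, 25, 14, 10, 16, 5, 5) = 25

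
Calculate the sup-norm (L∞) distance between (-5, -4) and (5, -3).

max(|x_i - y_i|) = max(|-5 - 5|, |-4 - (-3)|) = max(10, 1) = 10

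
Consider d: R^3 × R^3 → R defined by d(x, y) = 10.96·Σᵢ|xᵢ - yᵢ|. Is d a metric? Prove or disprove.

Yes. The L1 (Manhattan) norm induces a metric on R^3, and multiplying a metric by a positive constant 10.96 > 0 preserves all four axioms: non-negativity (10.96·||x-y|| ≥ 0), identity (10.96·||x-y|| = 0 ⟺ ||x-y|| = 0 ⟺ x = y), symmetry (||x-y|| = ||y-x||), and the triangle inequality (10.96·||x-z|| ≤ 10.96·||x-y|| + 10.96·||y-z||). So d is a metric.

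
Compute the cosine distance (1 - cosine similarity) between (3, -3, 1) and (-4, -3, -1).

With u = (3, -3, 1), v = (-4, -3, -1):
u·v = 3·(-4) + (-3)·(-3) + 1·(-1) = (-12) + 9 + (-1) = -4.
|u| = √(3² + (-3)² + 1²) = √19, |v| = √((-4)² + (-3)² + (-1)²) = √26, so |u||v| = √(19·26) = √494.
cos θ = (u·v)/(|u||v|) = -4/√494 ≈ -0.18
Cosine distance = 1 - cos θ ≈ 1 - (-0.18) = 1.18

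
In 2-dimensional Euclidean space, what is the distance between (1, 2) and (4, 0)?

√(Σ(x_i - y_i)²) = √((1 - 4)² + (2 - 0)²)
= √((-3)² + 2²) = √(9 + 4) = √13 ≈ 3.6056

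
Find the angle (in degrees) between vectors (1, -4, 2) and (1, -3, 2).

With u = (1, -4, 2), v = (1, -3, 2):
u·v = 1·1 + (-4)·(-3) + 2·2 = 1 + 12 + 4 = 17.
|u| = √(1² + (-4)² + 2²) = √21, |v| = √(1² + (-3)² + 2²) = √14, so |u||v| = √(21·14) = √294.
cos θ = (u·v)/(|u||v|) = 17/√294 ≈ 0.99146
θ = arccos(0.99146) ≈ 7.49°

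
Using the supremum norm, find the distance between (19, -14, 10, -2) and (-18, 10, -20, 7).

max(|x_i - y_i|) = max(|19 - (-18)|, |-14 - 10|, |10 - (-20)|, |-2 - 7|) = max(37, 24, 30, 9) = 37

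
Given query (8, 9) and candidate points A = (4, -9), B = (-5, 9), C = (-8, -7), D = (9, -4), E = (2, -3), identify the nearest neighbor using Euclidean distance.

Distances: d(A) ≈ 18.4391, d(B) = 13, d(C) ≈ 22.6274, d(D) ≈ 13.0384, d(E) ≈ 13.4164. Nearest: B = (-5, 9) with distance 13.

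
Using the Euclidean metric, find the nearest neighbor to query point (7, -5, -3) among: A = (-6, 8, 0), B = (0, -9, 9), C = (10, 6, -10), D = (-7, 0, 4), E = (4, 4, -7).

Distances: d(A) ≈ 18.6279, d(B) ≈ 14.4568, d(C) ≈ 13.3791, d(D) ≈ 16.4317, d(E) ≈ 10.2956. Nearest: E = (4, 4, -7) with distance 10.2956.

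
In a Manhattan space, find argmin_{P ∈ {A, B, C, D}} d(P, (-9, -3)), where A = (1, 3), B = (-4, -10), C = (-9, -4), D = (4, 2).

Distances: d(A) = 16, d(B) = 12, d(C) = 1, d(D) = 18. Nearest: C = (-9, -4) with distance 1.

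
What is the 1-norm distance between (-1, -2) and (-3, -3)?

Σ|x_i - y_i| = |-1 - (-3)| + |-2 - (-3)| = 2 + 1 = 3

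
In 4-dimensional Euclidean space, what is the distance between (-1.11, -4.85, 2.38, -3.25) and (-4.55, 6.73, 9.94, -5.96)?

√(Σ(x_i - y_i)²) = √((-1.11 - (-4.55))² + (-4.85 - 6.73)² + (2.38 - 9.94)² + (-3.25 - (-5.96))²)
= √(3.44² + (-11.58)² + (-7.56)² + 2.71²) = √(11.8336 + 134.0964 + 57.1536 + 7.3441) = √210.4277 ≈ 14.5061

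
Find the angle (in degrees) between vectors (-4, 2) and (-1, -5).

With u = (-4, 2), v = (-1, -5):
u·v = (-4)·(-1) + 2·(-5) = 4 + (-10) = -6.
|u| = √((-4)² + 2²) = √20, |v| = √((-1)² + (-5)²) = √26, so |u||v| = √(20·26) = √520.
cos θ = (u·v)/(|u||v|) = -6/√520 ≈ -0.263117
θ = arccos(-0.263117) ≈ 105.26°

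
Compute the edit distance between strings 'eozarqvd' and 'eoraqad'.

Let D[i][j] be the edit distance between the first i characters of 'eozarqvd' and the first j characters of 'eoraqad', with D[i][0] = i, D[0][j] = j, and D[i][j] = D[i-1][j-1] if the characters match, else 1 + min(D[i-1][j], D[i][j-1], D[i-1][j-1]). Filling the table (rows: prefixes of 'eozarqvd', columns: prefixes of 'eoraqad'):
     ε  e  o  r  a  q  a  d
  ε  0  1  2  3  4  5  6  7
  e  1  0  1  2  3  4  5  6
  o  2  1  0  1  2  3  4  5
  z  3  2  1  1  2  3  4  5
  a  4  3  2  2  1  2  3  4
  r  5  4  3  2  2  2  3  4
  q  6  5  4  3  3  2  3  4
  v  7  6  5  4  4  3  3  4
  d  8  7  6  5  5  4  4  3
The bottom-right entry gives D[8][7] = 3, so no sequence of fewer than 3 edits works. Backtracking through the table gives one optimal edit sequence (3 edits):
  eozarqvd → eorarqvd (sub z→r @3)
  eorarqvd → eoraqvd (del r @5)
  eoraqvd → eoraqad (sub v→a @6)
Edit distance = 3.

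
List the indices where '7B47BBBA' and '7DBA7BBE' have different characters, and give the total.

Differing positions: 2, 3, 4, 5, 8. Hamming distance = 5.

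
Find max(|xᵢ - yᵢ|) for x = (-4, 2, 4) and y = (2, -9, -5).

max(|x_i - y_i|) = max(|-4 - 2|, |2 - (-9)|, |4 - (-5)|) = max(6, 11, 9) = 11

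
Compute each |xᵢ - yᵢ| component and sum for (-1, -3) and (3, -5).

Σ|x_i - y_i| = |-1 - 3| + |-3 - (-5)| = 4 + 2 = 6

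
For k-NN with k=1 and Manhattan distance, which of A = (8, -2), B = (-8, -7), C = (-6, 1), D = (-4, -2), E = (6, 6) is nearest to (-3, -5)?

Distances: d(A) = 14, d(B) = 7, d(C) = 9, d(D) = 4, d(E) = 20. Nearest: D = (-4, -2) with distance 4.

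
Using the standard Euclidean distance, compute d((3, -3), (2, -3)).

(Σ|x_i - y_i|^2)^(1/2) = (|3 - 2|^2 + |-3 - (-3)|^2)^(1/2)
= (1^2 + 0^2)^(1/2) = (1 + 0)^(1/2) = (1)^(1/2) = 1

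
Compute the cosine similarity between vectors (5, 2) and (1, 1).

With u = (5, 2), v = (1, 1):
u·v = 5·1 + 2·1 = 5 + 2 = 7.
|u| = √(5² + 2²) = √29, |v| = √(1² + 1²) = √2, so |u||v| = √(29·2) = √58.
cos θ = (u·v)/(|u||v|) = 7/√58 ≈ 0.9191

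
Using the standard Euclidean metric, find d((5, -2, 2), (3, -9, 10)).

√(Σ(x_i - y_i)²) = √((5 - 3)² + (-2 - (-9))² + (2 - 10)²)
= √(2² + 7² + (-8)²) = √(4 + 49 + 64) = √117 ≈ 10.8167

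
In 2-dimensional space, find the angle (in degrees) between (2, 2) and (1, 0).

With u = (2, 2), v = (1, 0):
u·v = 2·1 + 2·0 = 2 + 0 = 2.
|u| = √(2² + 2²) = √8, |v| = √(1² + 0²) = √1, so |u||v| = √(8·1) = √8.
cos θ = (u·v)/(|u||v|) = 2/√8 ≈ 0.707107
θ = arccos(0.707107) ≈ 45°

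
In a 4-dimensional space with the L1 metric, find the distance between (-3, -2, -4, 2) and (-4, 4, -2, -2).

Σ|x_i - y_i| = |-3 - (-4)| + |-2 - 4| + |-4 - (-2)| + |2 - (-2)| = 1 + 6 + 2 + 4 = 13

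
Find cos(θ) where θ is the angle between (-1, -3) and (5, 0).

With u = (-1, -3), v = (5, 0):
u·v = (-1)·5 + (-3)·0 = (-5) + 0 = -5.
|u| = √((-1)² + (-3)²) = √10, |v| = √(5² + 0²) = √25, so |u||v| = √(10·25) = √250.
cos θ = (u·v)/(|u||v|) = -5/√250 ≈ -0.3162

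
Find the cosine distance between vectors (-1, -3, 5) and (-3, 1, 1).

With u = (-1, -3, 5), v = (-3, 1, 1):
u·v = (-1)·(-3) + (-3)·1 + 5·1 = 3 + (-3) + 5 = 5.
|u| = √((-1)² + (-3)² + 5²) = √35, |v| = √((-3)² + 1² + 1²) = √11, so |u||v| = √(35·11) = √385.
cos θ = (u·v)/(|u||v|) = 5/√385 ≈ 0.2548
Cosine distance = 1 - cos θ ≈ 1 - 0.2548 = 0.7452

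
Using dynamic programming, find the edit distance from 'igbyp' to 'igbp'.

Let D[i][j] be the edit distance between the first i characters of 'igbyp' and the first j characters of 'igbp', with D[i][0] = i, D[0][j] = j, and D[i][j] = D[i-1][j-1] if the characters match, else 1 + min(D[i-1][j], D[i][j-1], D[i-1][j-1]). Filling the table (rows: prefixes of 'igbyp', columns: prefixes of 'igbp'):
     ε  i  g  b  p
  ε  0  1  2  3  4
  i  1  0  1  2  3
  g  2  1  0  1  2
  b  3  2  1  0  1
  y  4  3  2  1  1
  p  5  4  3  2  1
The bottom-right entry gives D[5][4] = 1, so no sequence of fewer than 1 edit works. Backtracking through the table gives one optimal edit sequence (1 edit):
  igbyp → igbp (del y @4)
Edit distance = 1.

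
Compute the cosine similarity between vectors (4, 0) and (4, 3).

With u = (4, 0), v = (4, 3):
u·v = 4·4 + 0·3 = 16 + 0 = 16.
|u| = √(4² + 0²) = √16, |v| = √(4² + 3²) = √25, so |u||v| = √(16·25) = √400 = 20.
cos θ = (u·v)/(|u||v|) = 16/20 = 0.8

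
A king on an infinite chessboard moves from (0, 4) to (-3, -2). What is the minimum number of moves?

max(|x_i - y_i|) = max(|0 - (-3)|, |4 - (-2)|) = max(3, 6) = 6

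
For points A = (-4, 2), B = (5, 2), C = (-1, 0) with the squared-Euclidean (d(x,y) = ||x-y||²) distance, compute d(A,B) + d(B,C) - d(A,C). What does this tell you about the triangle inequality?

d(A,B) = 9² + 0² = 81, d(B,C) = 6² + 2² = 40, d(A,C) = 3² + 2² = 13.
d(A,B) + d(B,C) - d(A,C) = 81 + 40 - 13 = 121 - 13 = 108. This is ≥ 0, so the triangle inequality holds for these points.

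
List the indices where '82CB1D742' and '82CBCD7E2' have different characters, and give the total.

Differing positions: 5, 8. Hamming distance = 2.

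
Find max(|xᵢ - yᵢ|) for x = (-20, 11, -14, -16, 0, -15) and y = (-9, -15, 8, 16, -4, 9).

max(|x_i - y_i|) = max(|-20 - (-9)|, |11 - (-15)|, |-14 - 8|, |-16 - 16|, |0 - (-4)|, |-15 - 9|) = max(11, 26, 22, 32, 4, 24) = 32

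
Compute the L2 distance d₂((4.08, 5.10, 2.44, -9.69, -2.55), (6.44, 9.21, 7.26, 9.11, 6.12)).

√(Σ(x_i - y_i)²) = √((4.08 - 6.44)² + (5.1 - 9.21)² + (2.44 - 7.26)² + (-9.69 - 9.11)² + (-2.55 - 6.12)²)
= √((-2.36)² + (-4.11)² + (-4.82)² + (-18.8)² + (-8.67)²) = √(5.5696 + 16.8921 + 23.2324 + 353.44 + 75.1689) = √474.303 ≈ 21.7785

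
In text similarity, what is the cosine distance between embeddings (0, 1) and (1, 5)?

With u = (0, 1), v = (1, 5):
u·v = 0·1 + 1·5 = 0 + 5 = 5.
|u| = √(0² + 1²) = √1, |v| = √(1² + 5²) = √26, so |u||v| = √(1·26) = √26.
cos θ = (u·v)/(|u||v|) = 5/√26 ≈ 0.9806
Cosine distance = 1 - cos θ ≈ 1 - 0.9806 = 0.0194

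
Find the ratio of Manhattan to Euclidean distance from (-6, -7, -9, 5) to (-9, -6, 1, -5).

L1 = |-6 - (-9)| + |-7 - (-6)| + |-9 - 1| + |5 - (-5)| = 3 + 1 + 10 + 10 = 24
L2 = √(3² + 1² + 10² + 10²) = √210 ≈ 14.4914
L1 ≥ L2 always (equality iff movement is along one axis); L1 > L2 here.
Ratio L1/L2 = 24/√210 ≈ 1.6562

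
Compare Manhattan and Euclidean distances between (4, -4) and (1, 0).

L1 = |4 - 1| + |-4 - 0| = 3 + 4 = 7
L2 = √(3² + 4²) = √25 = 5
L1 ≥ L2 always (equality iff movement is along one axis); L1 > L2 here.
Ratio L1/L2 = 7/5 = 1.4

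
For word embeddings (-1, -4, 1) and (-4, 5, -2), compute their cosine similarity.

With u = (-1, -4, 1), v = (-4, 5, -2):
u·v = (-1)·(-4) + (-4)·5 + 1·(-2) = 4 + (-20) + (-2) = -18.
|u| = √((-1)² + (-4)² + 1²) = √18, |v| = √((-4)² + 5² + (-2)²) = √45, so |u||v| = √(18·45) = √810.
cos θ = (u·v)/(|u||v|) = -18/√810 ≈ -0.6325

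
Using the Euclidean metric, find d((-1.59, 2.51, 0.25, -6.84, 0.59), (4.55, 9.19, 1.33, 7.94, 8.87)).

√(Σ(x_i - y_i)²) = √((-1.59 - 4.55)² + (2.51 - 9.19)² + (0.25 - 1.33)² + (-6.84 - 7.94)² + (0.59 - 8.87)²)
= √((-6.14)² + (-6.68)² + (-1.08)² + (-14.78)² + (-8.28)²) = √(37.6996 + 44.6224 + 1.1664 + 218.4484 + 68.5584) = √370.4952 ≈ 19.2483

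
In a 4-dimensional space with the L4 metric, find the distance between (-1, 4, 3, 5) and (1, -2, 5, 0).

(Σ|x_i - y_i|^4)^(1/4) = (|-1 - 1|^4 + |4 - (-2)|^4 + |3 - 5|^4 + |5 - 0|^4)^(1/4)
= (2^4 + 6^4 + 2^4 + 5^4)^(1/4) = (16 + 1296 + 16 + 625)^(1/4) = (1953)^(1/4) ≈ 6.6478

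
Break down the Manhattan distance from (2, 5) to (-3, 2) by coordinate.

Σ|x_i - y_i| = |2 - (-3)| + |5 - 2| = 5 + 3 = 8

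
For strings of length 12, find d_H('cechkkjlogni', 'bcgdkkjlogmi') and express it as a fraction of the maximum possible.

Differing positions: 1, 2, 3, 4, 11. Hamming distance = 5. The maximum possible Hamming distance for length-12 strings is 12, so d_H/12 = 5/12 ≈ 0.4167.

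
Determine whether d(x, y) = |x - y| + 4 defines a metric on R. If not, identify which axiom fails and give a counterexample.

No. d fails identity of indiscernibles (specifically d(x,x) = 0): d(7, 7) = |7 - 7| + 4 = 0 + 4 = 4 ≠ 0.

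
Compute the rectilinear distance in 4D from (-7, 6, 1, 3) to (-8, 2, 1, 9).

Σ|x_i - y_i| = |-7 - (-8)| + |6 - 2| + |1 - 1| + |3 - 9| = 1 + 4 + 0 + 6 = 11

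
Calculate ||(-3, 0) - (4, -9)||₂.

√(Σ(x_i - y_i)²) = √((-3 - 4)² + (0 - (-9))²)
= √((-7)² + 9²) = √(49 + 81) = √130 ≈ 11.4018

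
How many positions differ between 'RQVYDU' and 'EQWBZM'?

Differing positions: 1, 3, 4, 5, 6. Hamming distance = 5.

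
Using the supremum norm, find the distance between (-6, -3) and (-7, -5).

max(|x_i - y_i|) = max(|-6 - (-7)|, |-3 - (-5)|) = max(1, 2) = 2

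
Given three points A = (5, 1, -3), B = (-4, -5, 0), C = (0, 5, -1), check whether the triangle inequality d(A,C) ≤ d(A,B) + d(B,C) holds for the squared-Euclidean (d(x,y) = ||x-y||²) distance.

d(A,B) = 9² + 6² + 3² = 126, d(B,C) = 4² + 10² + 1² = 117, d(A,C) = 5² + 4² + 2² = 45.
d(A,C) = 45 ≤ 126 + 117 = 243. Triangle inequality is satisfied.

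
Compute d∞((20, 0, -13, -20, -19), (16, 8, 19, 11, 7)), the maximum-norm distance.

max(|x_i - y_i|) = max(|20 - 16|, |0 - 8|, |-13 - 19|, |-20 - 11|, |-19 - 7|) = max(4, 8, 32, 31, 26) = 32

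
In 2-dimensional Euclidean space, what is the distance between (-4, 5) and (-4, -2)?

√(Σ(x_i - y_i)²) = √((-4 - (-4))² + (5 - (-2))²)
= √(0² + 7²) = √(0 + 49) = √49 = 7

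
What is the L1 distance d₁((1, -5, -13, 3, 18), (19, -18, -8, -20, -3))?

Σ|x_i - y_i| = |1 - 19| + |-5 - (-18)| + |-13 - (-8)| + |3 - (-20)| + |18 - (-3)| = 18 + 13 + 5 + 23 + 21 = 80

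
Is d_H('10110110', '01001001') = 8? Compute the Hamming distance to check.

Differing positions: 1, 2, 3, 4, 5, 6, 7, 8. Hamming distance = 8, so the claim is true.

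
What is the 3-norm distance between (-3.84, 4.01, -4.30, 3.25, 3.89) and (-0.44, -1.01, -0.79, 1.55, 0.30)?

(Σ|x_i - y_i|^3)^(1/3) = (|-3.84 - (-0.44)|^3 + |4.01 - (-1.01)|^3 + |-4.3 - (-0.79)|^3 + |3.25 - 1.55|^3 + |3.89 - 0.3|^3)^(1/3)
= (3.4^3 + 5.02^3 + 3.51^3 + 1.7^3 + 3.59^3)^(1/3) ≈ (39.304 + 126.506 + 43.2436 + 4.913 + 46.2683)^(1/3) = (260.2349)^(1/3) ≈ 6.3844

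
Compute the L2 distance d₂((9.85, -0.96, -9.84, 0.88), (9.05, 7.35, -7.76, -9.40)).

√(Σ(x_i - y_i)²) = √((9.85 - 9.05)² + (-0.96 - 7.35)² + (-9.84 - (-7.76))² + (0.88 - (-9.4))²)
= √(0.8² + (-8.31)² + (-2.08)² + 10.28²) = √(0.64 + 69.0561 + 4.3264 + 105.6784) = √179.7009 ≈ 13.4053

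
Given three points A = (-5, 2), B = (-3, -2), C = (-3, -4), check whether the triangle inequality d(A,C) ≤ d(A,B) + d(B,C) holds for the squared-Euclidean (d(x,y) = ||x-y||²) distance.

d(A,B) = 2² + 4² = 20, d(B,C) = 0² + 2² = 4, d(A,C) = 2² + 6² = 40.
d(A,C) = 40 > 20 + 4 = 24. Triangle inequality is VIOLATED. (Squared-Euclidean is not a metric — this is a counterexample.)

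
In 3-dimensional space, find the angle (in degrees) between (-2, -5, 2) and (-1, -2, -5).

With u = (-2, -5, 2), v = (-1, -2, -5):
u·v = (-2)·(-1) + (-5)·(-2) + 2·(-5) = 2 + 10 + (-10) = 2.
|u| = √((-2)² + (-5)² + 2²) = √33, |v| = √((-1)² + (-2)² + (-5)²) = √30, so |u||v| = √(33·30) = √990.
cos θ = (u·v)/(|u||v|) = 2/√990 ≈ 0.063564
θ = arccos(0.063564) ≈ 86.36°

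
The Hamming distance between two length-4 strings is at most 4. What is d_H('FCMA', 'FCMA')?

Differing positions: none. Hamming distance = 0. The maximum possible Hamming distance for length-4 strings is 4, so d_H/4 = 0/4 = 0.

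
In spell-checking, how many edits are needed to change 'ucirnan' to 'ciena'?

Let D[i][j] be the edit distance between the first i characters of 'ucirnan' and the first j characters of 'ciena', with D[i][0] = i, D[0][j] = j, and D[i][j] = D[i-1][j-1] if the characters match, else 1 + min(D[i-1][j], D[i][j-1], D[i-1][j-1]). Filling the table (rows: prefixes of 'ucirnan', columns: prefixes of 'ciena'):
     ε  c  i  e  n  a
  ε  0  1  2  3  4  5
  u  1  1  2  3  4  5
  c  2  1  2  3  4  5
  i  3  2  1  2  3  4
  r  4  3  2  2  3  4
  n  5  4  3  3  2  3
  a  6  5  4  4  3  2
  n  7  6  5  5  4  3
The bottom-right entry gives D[7][5] = 3, so no sequence of fewer than 3 edits works. Backtracking through the table gives one optimal edit sequence (3 edits):
  ucirnan → cirnan (del u @1)
  cirnan → cienan (sub r→e @3)
  cienan → ciena (del n @6)
Edit distance = 3.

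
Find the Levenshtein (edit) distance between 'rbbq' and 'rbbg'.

Let D[i][j] be the edit distance between the first i characters of 'rbbq' and the first j characters of 'rbbg', with D[i][0] = i, D[0][j] = j, and D[i][j] = D[i-1][j-1] if the characters match, else 1 + min(D[i-1][j], D[i][j-1], D[i-1][j-1]). Filling the table (rows: prefixes of 'rbbq', columns: prefixes of 'rbbg'):
     ε  r  b  b  g
  ε  0  1  2  3  4
  r  1  0  1  2  3
  b  2  1  0  1  2
  b  3  2  1  0  1
  q  4  3  2  1  1
The bottom-right entry gives D[4][4] = 1, so no sequence of fewer than 1 edit works. Backtracking through the table gives one optimal edit sequence (1 edit):
  rbbq → rbbg (sub q→g @4)
Edit distance = 1.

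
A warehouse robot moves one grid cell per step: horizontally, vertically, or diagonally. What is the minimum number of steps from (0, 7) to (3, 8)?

max(|x_i - y_i|) = max(|0 - 3|, |7 - 8|) = max(3, 1) = 3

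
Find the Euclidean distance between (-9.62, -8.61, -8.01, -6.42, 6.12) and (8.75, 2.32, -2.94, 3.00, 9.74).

√(Σ(x_i - y_i)²) = √((-9.62 - 8.75)² + (-8.61 - 2.32)² + (-8.01 - (-2.94))² + (-6.42 - 3)² + (6.12 - 9.74)²)
= √((-18.37)² + (-10.93)² + (-5.07)² + (-9.42)² + (-3.62)²) = √(337.4569 + 119.4649 + 25.7049 + 88.7364 + 13.1044) = √584.4675 ≈ 24.1758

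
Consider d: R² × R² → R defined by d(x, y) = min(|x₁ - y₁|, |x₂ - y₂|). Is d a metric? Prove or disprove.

No. d fails identity of indiscernibles: take x = (-4, 0) and y = (-4, 9). Then d(x,y) = min(|-4 - (-4)|, |0 - 9|) = min(0, 9) = 0, yet x ≠ y.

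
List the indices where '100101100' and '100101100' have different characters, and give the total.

Differing positions: none. Hamming distance = 0.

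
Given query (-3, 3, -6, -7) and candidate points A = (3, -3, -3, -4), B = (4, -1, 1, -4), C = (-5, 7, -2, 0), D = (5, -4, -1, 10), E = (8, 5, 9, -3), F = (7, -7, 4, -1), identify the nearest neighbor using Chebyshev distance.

Distances: d(A) = 6, d(B) = 7, d(C) = 7, d(D) = 17, d(E) = 15, d(F) = 10. Nearest: A = (3, -3, -3, -4) with distance 6.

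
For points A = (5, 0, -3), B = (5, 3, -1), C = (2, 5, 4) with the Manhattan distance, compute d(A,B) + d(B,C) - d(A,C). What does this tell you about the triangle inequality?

d(A,B) = 0 + 3 + 2 = 5, d(B,C) = 3 + 2 + 5 = 10, d(A,C) = 3 + 5 + 7 = 15.
d(A,B) + d(B,C) - d(A,C) = 5 + 10 - 15 = 15 - 15 = 0. This is ≥ 0, so the triangle inequality holds for these points.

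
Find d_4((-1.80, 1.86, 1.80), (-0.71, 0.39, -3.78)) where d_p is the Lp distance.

(Σ|x_i - y_i|^4)^(1/4) = (|-1.8 - (-0.71)|^4 + |1.86 - 0.39|^4 + |1.8 - (-3.78)|^4)^(1/4)
= (1.09^4 + 1.47^4 + 5.58^4)^(1/4) ≈ (1.4116 + 4.6695 + 969.4754)^(1/4) = (975.5565)^(1/4) ≈ 5.5887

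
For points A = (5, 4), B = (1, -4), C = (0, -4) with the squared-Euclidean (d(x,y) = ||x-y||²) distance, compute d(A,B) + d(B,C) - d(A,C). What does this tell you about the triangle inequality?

d(A,B) = 4² + 8² = 80, d(B,C) = 1² + 0² = 1, d(A,C) = 5² + 8² = 89.
d(A,B) + d(B,C) - d(A,C) = 80 + 1 - 89 = 81 - 89 = -8. This is < 0, so the triangle inequality FAILS for these points (squared-Euclidean is not a metric).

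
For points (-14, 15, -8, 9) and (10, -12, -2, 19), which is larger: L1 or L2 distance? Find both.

L1 = |-14 - 10| + |15 - (-12)| + |-8 - (-2)| + |9 - 19| = 24 + 27 + 6 + 10 = 67
L2 = √(24² + 27² + 6² + 10²) = √1441 ≈ 37.9605
L1 ≥ L2 always (equality iff movement is along one axis); L1 > L2 here.
Ratio L1/L2 = 67/√1441 ≈ 1.765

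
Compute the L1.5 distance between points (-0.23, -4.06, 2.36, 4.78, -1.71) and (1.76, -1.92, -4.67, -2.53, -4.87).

(Σ|x_i - y_i|^1.5)^(1/1.5) = (|-0.23 - 1.76|^1.5 + |-4.06 - (-1.92)|^1.5 + |2.36 - (-4.67)|^1.5 + |4.78 - (-2.53)|^1.5 + |-1.71 - (-4.87)|^1.5)^(1/1.5)
= (1.99^1.5 + 2.14^1.5 + 7.03^1.5 + 7.31^1.5 + 3.16^1.5)^(1/1.5) ≈ (2.8072 + 3.1306 + 18.6394 + 19.7641 + 5.6173)^(1/1.5) = (49.9586)^(1/1.5) ≈ 13.5646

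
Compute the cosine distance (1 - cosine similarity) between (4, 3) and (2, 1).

With u = (4, 3), v = (2, 1):
u·v = 4·2 + 3·1 = 8 + 3 = 11.
|u| = √(4² + 3²) = √25, |v| = √(2² + 1²) = √5, so |u||v| = √(25·5) = √125.
cos θ = (u·v)/(|u||v|) = 11/√125 ≈ 0.9839
Cosine distance = 1 - cos θ ≈ 1 - 0.9839 = 0.0161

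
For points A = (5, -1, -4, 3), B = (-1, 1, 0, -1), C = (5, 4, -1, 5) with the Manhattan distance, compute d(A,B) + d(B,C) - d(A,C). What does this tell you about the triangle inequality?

d(A,B) = 6 + 2 + 4 + 4 = 16, d(B,C) = 6 + 3 + 1 + 6 = 16, d(A,C) = 0 + 5 + 3 + 2 = 10.
d(A,B) + d(B,C) - d(A,C) = 16 + 16 - 10 = 32 - 10 = 22. This is ≥ 0, so the triangle inequality holds for these points.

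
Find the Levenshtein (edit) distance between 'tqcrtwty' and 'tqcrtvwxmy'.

Let D[i][j] be the edit distance between the first i characters of 'tqcrtwty' and the first j characters of 'tqcrtvwxmy', with D[i][0] = i, D[0][j] = j, and D[i][j] = D[i-1][j-1] if the characters match, else 1 + min(D[i-1][j], D[i][j-1], D[i-1][j-1]). Filling the table (rows: prefixes of 'tqcrtwty', columns: prefixes of 'tqcrtvwxmy'):
     ε  t  q  c  r  t  v  w  x  m  y
  ε  0  1  2  3  4  5  6  7  8  9 10
  t  1  0  1  2  3  4  5  6  7  8  9
  q  2  1  0  1  2  3  4  5  6  7  8
  c  3  2  1  0  1  2  3  4  5  6  7
  r  4  3  2  1  0  1  2  3  4  5  6
  t  5  4  3  2  1  0  1  2  3  4  5
  w  6  5  4  3  2  1  1  1  2  3  4
  t  7  6  5  4  3  2  2  2  2  3  4
  y  8  7  6  5  4  3  3  3  3  3  3
The bottom-right entry gives D[8][10] = 3, so no sequence of fewer than 3 edits works. Backtracking through the table gives one optimal edit sequence (3 edits):
  tqcrtwty → tqcrtvwty (ins v @6)
  tqcrtvwty → tqcrtvwxty (ins x @8)
  tqcrtvwxty → tqcrtvwxmy (sub t→m @9)
Edit distance = 3.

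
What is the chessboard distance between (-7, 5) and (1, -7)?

max(|x_i - y_i|) = max(|-7 - 1|, |5 - (-7)|) = max(8, 12) = 12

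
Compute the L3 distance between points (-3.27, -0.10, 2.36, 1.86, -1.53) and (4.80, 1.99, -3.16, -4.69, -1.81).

(Σ|x_i - y_i|^3)^(1/3) = (|-3.27 - 4.8|^3 + |-0.1 - 1.99|^3 + |2.36 - (-3.16)|^3 + |1.86 - (-4.69)|^3 + |-1.53 - (-1.81)|^3)^(1/3)
= (8.07^3 + 2.09^3 + 5.52^3 + 6.55^3 + 0.28^3)^(1/3) ≈ (525.5579 + 9.1293 + 168.1966 + 281.0114 + 0.022)^(1/3) = (983.9172)^(1/3) ≈ 9.9461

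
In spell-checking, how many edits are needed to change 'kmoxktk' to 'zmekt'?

Let D[i][j] be the edit distance between the first i characters of 'kmoxktk' and the first j characters of 'zmekt', with D[i][0] = i, D[0][j] = j, and D[i][j] = D[i-1][j-1] if the characters match, else 1 + min(D[i-1][j], D[i][j-1], D[i-1][j-1]). Filling the table (rows: prefixes of 'kmoxktk', columns: prefixes of 'zmekt'):
     ε  z  m  e  k  t
  ε  0  1  2  3  4  5
  k  1  1  2  3  3  4
  m  2  2  1  2  3  4
  o  3  3  2  2  3  4
  x  4  4  3  3  3  4
  k  5  5  4  4  3  4
  t  6  6  5  5  4  3
  k  7  7  6  6  5  4
The bottom-right entry gives D[7][5] = 4, so no sequence of fewer than 4 edits works. Backtracking through the table gives one optimal edit sequence (4 edits):
  kmoxktk → zmoxktk (sub k→z @1)
  zmoxktk → zmxktk (del o @3)
  zmxktk → zmektk (sub x→e @3)
  zmektk → zmekt (del k @6)
Edit distance = 4.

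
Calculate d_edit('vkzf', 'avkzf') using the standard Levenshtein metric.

Let D[i][j] be the edit distance between the first i characters of 'vkzf' and the first j characters of 'avkzf', with D[i][0] = i, D[0][j] = j, and D[i][j] = D[i-1][j-1] if the characters match, else 1 + min(D[i-1][j], D[i][j-1], D[i-1][j-1]). Filling the table (rows: prefixes of 'vkzf', columns: prefixes of 'avkzf'):
     ε  a  v  k  z  f
  ε  0  1  2  3  4  5
  v  1  1  1  2  3  4
  k  2  2  2  1  2  3
  z  3  3  3  2  1  2
  f  4  4  4  3  2  1
The bottom-right entry gives D[4][5] = 1, so no sequence of fewer than 1 edit works. Backtracking through the table gives one optimal edit sequence (1 edit):
  vkzf → avkzf (ins a @1)
Edit distance = 1.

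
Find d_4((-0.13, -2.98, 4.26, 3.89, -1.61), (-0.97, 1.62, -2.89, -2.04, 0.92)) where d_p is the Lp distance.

(Σ|x_i - y_i|^4)^(1/4) = (|-0.13 - (-0.97)|^4 + |-2.98 - 1.62|^4 + |4.26 - (-2.89)|^4 + |3.89 - (-2.04)|^4 + |-1.61 - 0.92|^4)^(1/4)
= (0.84^4 + 4.6^4 + 7.15^4 + 5.93^4 + 2.53^4)^(1/4) ≈ (0.4979 + 447.7456 + 2613.51 + 1236.5702 + 40.9715)^(1/4) = (4339.2952)^(1/4) ≈ 8.1162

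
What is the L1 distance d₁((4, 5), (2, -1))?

Σ|x_i - y_i| = |4 - 2| + |5 - (-1)| = 2 + 6 = 8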